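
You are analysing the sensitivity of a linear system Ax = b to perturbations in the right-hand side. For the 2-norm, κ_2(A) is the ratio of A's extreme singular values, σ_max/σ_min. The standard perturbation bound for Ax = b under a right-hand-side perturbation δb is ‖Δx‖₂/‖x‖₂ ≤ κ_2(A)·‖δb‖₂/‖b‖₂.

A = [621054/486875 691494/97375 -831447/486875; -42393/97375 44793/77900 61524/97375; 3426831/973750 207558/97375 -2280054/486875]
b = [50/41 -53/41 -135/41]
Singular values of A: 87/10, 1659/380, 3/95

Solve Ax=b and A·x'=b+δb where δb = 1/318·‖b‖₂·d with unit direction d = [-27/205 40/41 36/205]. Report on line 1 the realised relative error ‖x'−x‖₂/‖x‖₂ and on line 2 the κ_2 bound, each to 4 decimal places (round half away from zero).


from the listed singular values, σ₁ = 87/10, σ_n = 3/95
κ = σ_max/σ_min = (87/10)/(3/95) = 275.5000
bound on ‖Δx‖/‖x‖: κ·ε = 275.5000·1/318 = 0.8664
solve Ax = b  →  x = [-51.0379 0.3203 -37.5050]
‖b‖₂ = 3.7417 and ‖x‖₂ = 63.3372
with δb = [-0.0015 0.0115 0.0021], A·Δx = δb → ‖Δx‖ = 0.3726
relative error = 0.0059
realised/bound (from unrounded values) ≈ 0.0068

0.0059
0.8664


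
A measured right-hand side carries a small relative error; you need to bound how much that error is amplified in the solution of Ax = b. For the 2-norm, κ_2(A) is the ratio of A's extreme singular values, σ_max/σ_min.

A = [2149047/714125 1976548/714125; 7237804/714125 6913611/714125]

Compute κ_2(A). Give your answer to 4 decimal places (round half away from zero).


AᵀA = [91206735601/815959225 17371857888/163191845; 17371857888/163191845 82727614489/815959225]; tr = 41363698/194045, det = 28398241/24255625
solving λ² − 41363698/194045·λ + 28398241/24255625 = 0 gives λ = 5329/25, 5329/970225
σ_max=√(5329/25)=(73/5), σ_min=√(5329/970225)=(73/985) → κ = 197.0000

197.0000


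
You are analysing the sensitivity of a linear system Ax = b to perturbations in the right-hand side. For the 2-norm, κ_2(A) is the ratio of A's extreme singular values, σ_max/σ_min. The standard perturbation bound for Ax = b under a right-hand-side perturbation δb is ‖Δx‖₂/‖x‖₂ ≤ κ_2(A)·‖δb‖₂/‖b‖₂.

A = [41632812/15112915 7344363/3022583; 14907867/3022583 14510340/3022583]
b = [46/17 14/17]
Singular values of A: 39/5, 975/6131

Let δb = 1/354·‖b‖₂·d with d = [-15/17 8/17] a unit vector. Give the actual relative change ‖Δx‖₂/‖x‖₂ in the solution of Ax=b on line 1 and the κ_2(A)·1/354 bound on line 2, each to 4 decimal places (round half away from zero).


0.0040
0.1386

from the listed singular values, σ₁ = 39/5, σ_n = 975/6131
κ = σ_max/σ_min = (39/5)/(975/6131) = 49.0480
κ_2(A)·‖δb‖/‖b‖ = 0.1386
solve Ax = b  →  x = [8.8591 -8.9302]
2-norm of b is 2.8284; of x, 12.5790
Δx = A⁻¹·δb where δb = 1/354·2.8284·d; ‖Δx‖ = 0.0502
dividing the unrounded norms, ‖Δx‖/‖x‖ = 0.0040
realised/bound (from unrounded values) ≈ 0.0288


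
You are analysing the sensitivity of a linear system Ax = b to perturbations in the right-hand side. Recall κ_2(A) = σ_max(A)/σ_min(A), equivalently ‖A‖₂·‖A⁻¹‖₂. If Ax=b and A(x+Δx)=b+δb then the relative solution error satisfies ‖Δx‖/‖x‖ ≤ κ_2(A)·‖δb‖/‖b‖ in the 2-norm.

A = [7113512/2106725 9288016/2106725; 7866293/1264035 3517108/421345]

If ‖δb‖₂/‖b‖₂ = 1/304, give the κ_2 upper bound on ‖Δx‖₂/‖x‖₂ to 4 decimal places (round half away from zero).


0.6115

AᵀA = [6928659570289/138216650625 3079156715684/46072216875; 3079156715684/46072216875 1368575980304/15357405625]; tr = 769833735721/5528666025, det = 3102044416/5528666025
char-poly roots: 3481/25 and 891136/221146641
so κ_2 = √((3481/25) / (891136/221146641)) = 185.8875
perturbation bound = 185.8875·1/304 = 0.6115


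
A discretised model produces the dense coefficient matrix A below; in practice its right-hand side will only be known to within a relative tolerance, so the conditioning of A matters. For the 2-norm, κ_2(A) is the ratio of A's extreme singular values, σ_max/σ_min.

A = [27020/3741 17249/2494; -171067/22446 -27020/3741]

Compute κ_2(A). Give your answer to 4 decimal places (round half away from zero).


AᵀA = [66048529/599076 5241880/49923; 5241880/49923 6656449/66564]; tr = 62978285/299538, det = 707281/2396304
eigenvalues of AᵀA: λ = (tr ± √(tr²−4·det))/2 = 841/4, 841/599076
σ_max=√(841/4)=(29/2), σ_min=√(841/599076)=(29/774) → κ = 387.0000

387.0000


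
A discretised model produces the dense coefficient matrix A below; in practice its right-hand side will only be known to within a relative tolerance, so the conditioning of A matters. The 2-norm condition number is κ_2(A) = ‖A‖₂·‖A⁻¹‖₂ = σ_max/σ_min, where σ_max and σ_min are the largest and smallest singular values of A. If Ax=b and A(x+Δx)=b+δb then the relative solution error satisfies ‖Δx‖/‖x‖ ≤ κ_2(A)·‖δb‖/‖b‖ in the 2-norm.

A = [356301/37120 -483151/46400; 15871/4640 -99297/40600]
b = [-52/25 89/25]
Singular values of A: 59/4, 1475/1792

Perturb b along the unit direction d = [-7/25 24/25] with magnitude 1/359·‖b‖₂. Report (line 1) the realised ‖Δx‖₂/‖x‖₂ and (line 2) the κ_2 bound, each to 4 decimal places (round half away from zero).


from the listed singular values, σ₁ = 59/4, σ_n = 1475/1792
κ_2(A) = (59/4) / (1475/1792) = 17.9200
perturbation bound = 17.9200·1/359 = 0.0499
solve Ax = b  →  x = [3.4723 3.4006]
2-norm of b is 4.1231; of x, 4.8601
Δx = A⁻¹·δb where δb = 1/359·4.1231·d; ‖Δx‖ = 0.0140
dividing the unrounded norms, ‖Δx‖/‖x‖ = 0.0029
realised/bound (from unrounded values) ≈ 0.0575

0.0029
0.0499


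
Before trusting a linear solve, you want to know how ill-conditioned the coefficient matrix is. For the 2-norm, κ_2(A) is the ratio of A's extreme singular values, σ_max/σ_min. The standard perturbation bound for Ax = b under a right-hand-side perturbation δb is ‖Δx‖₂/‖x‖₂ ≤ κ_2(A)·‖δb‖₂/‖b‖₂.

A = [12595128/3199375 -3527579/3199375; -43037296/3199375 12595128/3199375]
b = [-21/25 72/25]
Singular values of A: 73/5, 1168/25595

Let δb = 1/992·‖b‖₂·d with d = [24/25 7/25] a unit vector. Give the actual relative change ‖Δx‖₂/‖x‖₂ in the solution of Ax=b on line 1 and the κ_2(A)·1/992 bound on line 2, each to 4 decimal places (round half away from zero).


σ_max = 73/5, σ_min = 1168/25595
condition number: (73/5) ÷ (1168/25595) = 319.9375
bound on ‖Δx‖/‖x‖: κ·ε = 319.9375·1/992 = 0.3225
solve Ax = b  →  x = [-0.1973 0.0575]
‖b‖₂ = 3.0000 and ‖x‖₂ = 0.2055
re-solving with b+δb shifts x by Δx of norm 0.0663
realised ‖Δx‖/‖x‖ = 0.3225
tightness: 0.3225 against a bound of 0.3225; the bound is attained (ratio 1)

0.3225
0.3225


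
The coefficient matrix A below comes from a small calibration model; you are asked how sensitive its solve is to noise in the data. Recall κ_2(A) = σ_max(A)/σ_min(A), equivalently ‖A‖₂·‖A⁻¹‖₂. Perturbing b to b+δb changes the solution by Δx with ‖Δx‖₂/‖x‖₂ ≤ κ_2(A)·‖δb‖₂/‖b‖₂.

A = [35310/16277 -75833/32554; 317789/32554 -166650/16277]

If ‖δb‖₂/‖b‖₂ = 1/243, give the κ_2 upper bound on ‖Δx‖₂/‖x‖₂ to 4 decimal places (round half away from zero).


AᵀA = [63044041/630436 -16548840/157609; -16548840/157609 69505969/630436]; tr = 66275005/315218, det = 707281/2521744
λ_max, λ_min = (66275005/315218 ± √1098066203474724/24840596881)/2 = 841/4, 841/630436
κ = σ_max/σ_min = (29/2)/(29/794) = 397.0000
κ_2(A)·‖δb‖/‖b‖ = 1.6337

1.6337


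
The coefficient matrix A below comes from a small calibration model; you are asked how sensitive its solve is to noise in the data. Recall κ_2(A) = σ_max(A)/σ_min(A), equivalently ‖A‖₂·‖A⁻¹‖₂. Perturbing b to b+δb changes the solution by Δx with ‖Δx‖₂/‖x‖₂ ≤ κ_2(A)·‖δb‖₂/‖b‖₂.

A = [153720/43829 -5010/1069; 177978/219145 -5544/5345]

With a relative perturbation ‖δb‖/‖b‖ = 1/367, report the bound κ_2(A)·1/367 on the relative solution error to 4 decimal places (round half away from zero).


0.5826

AᵀA = [370268964/28569025 -493661952/28569025; -493661952/28569025 658238436/28569025]; tr = 41140296/1142761, det = 32400/1142761
eigenvalues of AᵀA: λ = (tr ± √(tr²−4·det))/2 = 36, 900/1142761
σ_max=√36=6, σ_min=√(900/1142761)=(30/1069) → κ = 213.8000
κ_2(A)·‖δb‖/‖b‖ = 0.5826


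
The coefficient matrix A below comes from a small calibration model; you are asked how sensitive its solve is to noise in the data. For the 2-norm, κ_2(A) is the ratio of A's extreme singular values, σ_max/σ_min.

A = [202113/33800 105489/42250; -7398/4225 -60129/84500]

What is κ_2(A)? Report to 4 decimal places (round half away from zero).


form AᵀA = [70963857/1827904 36960057/2284880; 36960057/2284880 77003541/11424400] with trace 12320181/270400 and determinant 59049/4326400
solving λ² − 12320181/270400·λ + 59049/4326400 = 0 gives λ = 729/16, 81/270400
κ = σ_max/σ_min = (27/4)/(9/520) = 390.0000

390.0000


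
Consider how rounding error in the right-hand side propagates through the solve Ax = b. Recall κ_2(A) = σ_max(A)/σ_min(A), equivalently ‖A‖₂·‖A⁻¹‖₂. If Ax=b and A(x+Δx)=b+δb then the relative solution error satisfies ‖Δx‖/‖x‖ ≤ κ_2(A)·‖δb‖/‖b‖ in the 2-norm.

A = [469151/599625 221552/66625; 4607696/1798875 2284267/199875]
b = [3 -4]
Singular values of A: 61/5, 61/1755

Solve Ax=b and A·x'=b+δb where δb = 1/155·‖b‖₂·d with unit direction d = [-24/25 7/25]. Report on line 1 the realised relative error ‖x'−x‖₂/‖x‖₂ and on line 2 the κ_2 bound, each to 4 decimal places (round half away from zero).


largest singular value 61/5, smallest 61/1755
κ = σ_max/σ_min = (61/5)/(61/1755) = 351.0000
bound on ‖Δx‖/‖x‖: κ·ε = 351.0000·1/155 = 2.2645
solve Ax = b  →  x = [112.2211 -25.5018]
‖b‖ = 5.0000, ‖x‖ = 115.0822
Δx = A⁻¹·δb where δb = 1/155·5.0000·d; ‖Δx‖ = 0.9281
realised ‖Δx‖/‖x‖ = 0.0081
so the bound overstates the realised error by a factor of ≈ 280.8006 (computed from the unrounded values)

0.0081
2.2645


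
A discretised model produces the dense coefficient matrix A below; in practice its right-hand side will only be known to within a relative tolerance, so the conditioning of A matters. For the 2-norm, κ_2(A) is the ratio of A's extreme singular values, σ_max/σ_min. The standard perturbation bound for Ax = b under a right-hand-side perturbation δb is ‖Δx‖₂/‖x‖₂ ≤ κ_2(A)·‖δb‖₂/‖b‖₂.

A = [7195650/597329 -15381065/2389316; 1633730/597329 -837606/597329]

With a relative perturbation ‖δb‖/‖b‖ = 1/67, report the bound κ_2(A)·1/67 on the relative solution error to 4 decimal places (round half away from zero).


form AᵀA = [32389323400/212255761 -34548021585/424511522; -34548021585/424511522 147413742721/3396092176] with trace 2303262689/11751184 and determinant 1500625/2937796
char-poly roots: 196 and 30625/11751184
κ = σ_max/σ_min = 14/(175/3428) = 274.2400
perturbation bound = 274.2400·1/67 = 4.0931

4.0931


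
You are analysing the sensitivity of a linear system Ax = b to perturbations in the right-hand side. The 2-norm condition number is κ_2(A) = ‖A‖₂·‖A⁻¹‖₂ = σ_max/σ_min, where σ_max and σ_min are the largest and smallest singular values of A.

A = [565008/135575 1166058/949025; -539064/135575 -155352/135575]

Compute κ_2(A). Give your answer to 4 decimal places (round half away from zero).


form AᵀA = [145023552/4371125 296086752/30597875; 296086752/30597875 604582452/214185125] with trace 61685892/1713481 and determinant 20736/1713481
char-poly roots: 36 and 576/1713481
so κ_2 = √(36 / (576/1713481)) = 327.2500

327.2500


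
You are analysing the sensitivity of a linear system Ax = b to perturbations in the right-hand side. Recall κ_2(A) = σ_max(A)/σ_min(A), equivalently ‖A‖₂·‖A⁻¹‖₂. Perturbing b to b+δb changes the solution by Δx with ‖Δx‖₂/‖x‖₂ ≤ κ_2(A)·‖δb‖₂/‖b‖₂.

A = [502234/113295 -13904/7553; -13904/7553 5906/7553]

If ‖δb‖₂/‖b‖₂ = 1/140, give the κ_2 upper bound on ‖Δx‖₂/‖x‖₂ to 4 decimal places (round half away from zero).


2.4900

M = AᵀA = [1749918724/75951225 -48608384/5063415; -48608384/5063415 1350308/337561]. tr(M)=2053738024/75951225, det(M)=456976/75951225
char-poly roots: 676/25 and 676/3038049
σ_max=√(676/25)=(26/5), σ_min=√(676/3038049)=(26/1743) → κ = 348.6000
worst-case relative error ≤ 348.6000 × 1/140 = 2.4900


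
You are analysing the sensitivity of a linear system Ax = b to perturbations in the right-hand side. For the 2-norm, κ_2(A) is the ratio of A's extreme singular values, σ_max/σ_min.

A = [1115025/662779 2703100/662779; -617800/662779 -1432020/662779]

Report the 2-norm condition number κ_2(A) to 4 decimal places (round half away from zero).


149.9500

form AᵀA = [5622690625/1519986169 13490401500/1519986169; 13490401500/1519986169 32378653600/1519986169] with trace 224860025/8994001 and determinant 250000/8994001
char-poly roots: 25 and 10000/8994001
so κ_2 = √(25 / (10000/8994001)) = 149.9500


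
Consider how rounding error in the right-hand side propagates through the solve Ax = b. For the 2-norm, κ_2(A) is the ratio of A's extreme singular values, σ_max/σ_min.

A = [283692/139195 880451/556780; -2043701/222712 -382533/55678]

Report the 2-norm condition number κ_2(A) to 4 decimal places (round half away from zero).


AᵀA = [65180629441/737665600 12221109153/184416400; 12221109153/184416400 9166177021/184416400]; tr = 4073813501/29506624, det = 121992025/472105984
solving λ² − 4073813501/29506624·λ + 121992025/472105984 = 0 gives λ = 2209/16, 55225/29506624
so κ_2 = √((2209/16) / (55225/29506624)) = 271.6000

271.6000


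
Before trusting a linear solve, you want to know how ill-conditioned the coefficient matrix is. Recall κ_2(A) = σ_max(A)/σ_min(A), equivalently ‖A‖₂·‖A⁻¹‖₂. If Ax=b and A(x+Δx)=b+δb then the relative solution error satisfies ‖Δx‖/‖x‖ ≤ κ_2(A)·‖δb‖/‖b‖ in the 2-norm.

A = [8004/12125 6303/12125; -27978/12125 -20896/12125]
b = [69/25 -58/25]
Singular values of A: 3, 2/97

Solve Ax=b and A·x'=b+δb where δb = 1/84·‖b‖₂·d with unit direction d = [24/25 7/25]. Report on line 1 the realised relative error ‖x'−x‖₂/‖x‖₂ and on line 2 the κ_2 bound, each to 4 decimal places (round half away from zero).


0.0215
1.7321

largest singular value 3, smallest 2/97
condition number: 3 ÷ (2/97) = 145.5000
κ_2(A)·‖δb‖/‖b‖ = 1.7321
solve Ax = b  →  x = [-57.4000 78.2000]
2-norm of b is 3.6056; of x, 97.0052
δb = ε·‖b‖·d = [0.0412 0.0120]; solving A·Δx = δb gives ‖Δx‖ = 2.0818
realised ‖Δx‖/‖x‖ = 0.0215
so the bound overstates the realised error by a factor of ≈ 80.7132 (computed from the unrounded values)


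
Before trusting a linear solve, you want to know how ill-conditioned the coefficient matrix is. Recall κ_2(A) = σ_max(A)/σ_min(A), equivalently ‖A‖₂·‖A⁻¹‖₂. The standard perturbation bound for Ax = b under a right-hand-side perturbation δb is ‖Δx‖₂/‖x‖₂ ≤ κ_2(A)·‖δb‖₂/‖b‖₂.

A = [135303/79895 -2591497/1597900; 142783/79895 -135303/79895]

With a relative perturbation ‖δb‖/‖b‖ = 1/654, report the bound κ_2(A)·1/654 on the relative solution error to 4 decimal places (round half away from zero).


0.5810

form AᵀA = [46009378/7590025 -876357531/151800500; -876357531/151800500 16692767449/3036010000] with trace 41731889/3610000 and determinant 83521/90250000
char-poly roots: 289/25 and 289/3610000
κ_2(A) = √(λ_max/λ_min) = √((289/25) / (289/3610000)) = 380.0000
worst-case relative error ≤ 380.0000 × 1/654 = 0.5810


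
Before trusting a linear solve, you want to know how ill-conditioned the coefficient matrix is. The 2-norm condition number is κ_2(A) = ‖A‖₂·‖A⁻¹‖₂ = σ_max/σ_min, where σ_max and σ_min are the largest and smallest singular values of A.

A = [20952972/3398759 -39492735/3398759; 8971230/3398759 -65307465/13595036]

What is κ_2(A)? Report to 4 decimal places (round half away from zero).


M = AᵀA = [3074023688436/68352442249 -11526180390135/136704884498; -11526180390135/136704884498 172898715202425/1093639075984]. tr(M)=768453613209/3784218256, det(M)=263900025/236513641
eigenvalues of AᵀA: λ = (tr ± √(tr²−4·det))/2 = 3249/16, 1299600/236513641
so κ_2 = √((3249/16) / (1299600/236513641)) = 192.2375

192.2375


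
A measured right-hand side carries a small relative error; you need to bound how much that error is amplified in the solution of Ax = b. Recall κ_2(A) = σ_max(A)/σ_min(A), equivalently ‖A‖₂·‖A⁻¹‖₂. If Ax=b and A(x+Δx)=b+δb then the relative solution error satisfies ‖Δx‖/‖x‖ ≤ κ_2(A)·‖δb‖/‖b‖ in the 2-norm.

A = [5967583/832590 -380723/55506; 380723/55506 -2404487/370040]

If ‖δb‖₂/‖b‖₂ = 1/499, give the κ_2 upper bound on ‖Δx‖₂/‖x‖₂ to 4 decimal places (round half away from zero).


0.7936

form AᵀA = [40562305277/412132050 -4120565029/43960752; -4120565029/43960752 130813342081/1465358400] with trace 2943298273/15681600 and determinant 352275361/1568160000
eigenvalues of AᵀA: λ = (tr ± √(tr²−4·det))/2 = 18769/100, 18769/15681600
κ = σ_max/σ_min = (137/10)/(137/3960) = 396.0000
bound on ‖Δx‖/‖x‖: κ·ε = 396.0000·1/499 = 0.7936


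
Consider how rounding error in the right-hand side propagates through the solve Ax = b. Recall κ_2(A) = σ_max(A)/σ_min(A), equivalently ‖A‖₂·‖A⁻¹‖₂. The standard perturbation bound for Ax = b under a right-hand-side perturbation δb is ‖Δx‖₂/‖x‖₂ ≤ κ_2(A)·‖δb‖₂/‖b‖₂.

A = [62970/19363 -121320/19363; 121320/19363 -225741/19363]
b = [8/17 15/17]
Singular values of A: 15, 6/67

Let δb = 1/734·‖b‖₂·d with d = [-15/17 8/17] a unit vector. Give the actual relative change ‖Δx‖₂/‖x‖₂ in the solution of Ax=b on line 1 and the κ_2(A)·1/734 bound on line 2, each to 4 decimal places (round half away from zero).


0.2282
0.2282

from the listed singular values, σ₁ = 15, σ_n = 6/67
κ_2(A) = 15 / (6/67) = 167.5000
bound on ‖Δx‖/‖x‖: κ·ε = 167.5000·1/734 = 0.2282
solve Ax = b  →  x = [0.0314 -0.0588]
‖b‖ = 1.0000, ‖x‖ = 0.0667
δb = ε·‖b‖·d = [-0.0012 0.0006]; solving A·Δx = δb gives ‖Δx‖ = 0.0152
dividing the unrounded norms, ‖Δx‖/‖x‖ = 0.2282
realised/bound = 1 exactly: the bound is attained for this b and d


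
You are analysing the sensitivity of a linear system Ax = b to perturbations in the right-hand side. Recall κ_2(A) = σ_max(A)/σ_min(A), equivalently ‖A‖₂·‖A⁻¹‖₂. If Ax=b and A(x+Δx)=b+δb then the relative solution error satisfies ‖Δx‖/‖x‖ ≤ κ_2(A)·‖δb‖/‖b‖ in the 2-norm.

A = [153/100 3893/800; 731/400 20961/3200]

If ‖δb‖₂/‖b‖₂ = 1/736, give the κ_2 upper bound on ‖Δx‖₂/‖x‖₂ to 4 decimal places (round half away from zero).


M = AᵀA = [181781/32000 4970511/256000; 4970511/256000 136370141/2048000]. tr(M)=1184033/16384, det(M)=83521/65536
eigenvalues of AᵀA: λ = (tr ± √(tr²−4·det))/2 = 289/4, 289/16384
κ_2(A) = √(λ_max/λ_min) = √((289/4) / (289/16384)) = 64.0000
κ_2(A)·‖δb‖/‖b‖ = 0.0870

0.0870


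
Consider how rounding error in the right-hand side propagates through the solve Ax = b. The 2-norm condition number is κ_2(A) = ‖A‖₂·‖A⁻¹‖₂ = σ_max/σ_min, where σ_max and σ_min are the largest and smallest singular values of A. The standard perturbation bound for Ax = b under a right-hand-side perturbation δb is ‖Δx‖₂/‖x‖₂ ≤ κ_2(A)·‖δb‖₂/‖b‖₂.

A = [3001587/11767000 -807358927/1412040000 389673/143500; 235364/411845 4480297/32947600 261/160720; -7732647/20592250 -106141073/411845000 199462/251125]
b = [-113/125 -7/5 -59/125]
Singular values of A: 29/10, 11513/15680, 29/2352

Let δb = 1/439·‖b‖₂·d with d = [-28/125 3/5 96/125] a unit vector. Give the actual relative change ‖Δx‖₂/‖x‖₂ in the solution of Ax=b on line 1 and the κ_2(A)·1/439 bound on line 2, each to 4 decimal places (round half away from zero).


from the listed singular values, σ₁ = 29/10, σ_n = 29/2352
κ = σ_max/σ_min = (29/10)/(29/2352) = 235.2000
κ_2(A)·‖δb‖/‖b‖ = 0.5358
solve Ax = b  →  x = [16.0236 -77.4205 -18.1396]
‖b‖₂ = 1.7321 and ‖x‖₂ = 81.1156
Δx = A⁻¹·δb where δb = 1/439·1.7321·d; ‖Δx‖ = 0.3200
realised ‖Δx‖/‖x‖ = 0.0039
tightness: 0.0039 against a bound of 0.5358 (unrounded ratio ≈ 0.0074)

0.0039
0.5358


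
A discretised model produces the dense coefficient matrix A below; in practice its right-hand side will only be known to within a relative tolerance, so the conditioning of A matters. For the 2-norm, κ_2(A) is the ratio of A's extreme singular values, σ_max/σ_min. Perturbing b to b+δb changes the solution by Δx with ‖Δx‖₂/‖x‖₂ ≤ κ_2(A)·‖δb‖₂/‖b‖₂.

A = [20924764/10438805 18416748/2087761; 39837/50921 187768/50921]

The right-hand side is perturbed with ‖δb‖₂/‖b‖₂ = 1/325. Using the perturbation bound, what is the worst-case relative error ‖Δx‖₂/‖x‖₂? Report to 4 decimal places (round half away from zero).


0.6026

AᵀA = [2985437035609/644784910225 2652286758408/128956982045; 2652286758408/128956982045 2357652806992/25791396409]; tr = 36839236889/383572225, det = 92236816/383572225
char-poly roots: 2401/25 and 38416/15342889
σ_max=√(2401/25)=(49/5), σ_min=√(38416/15342889)=(196/3917) → κ = 195.8500
worst-case relative error ≤ 195.8500 × 1/325 = 0.6026


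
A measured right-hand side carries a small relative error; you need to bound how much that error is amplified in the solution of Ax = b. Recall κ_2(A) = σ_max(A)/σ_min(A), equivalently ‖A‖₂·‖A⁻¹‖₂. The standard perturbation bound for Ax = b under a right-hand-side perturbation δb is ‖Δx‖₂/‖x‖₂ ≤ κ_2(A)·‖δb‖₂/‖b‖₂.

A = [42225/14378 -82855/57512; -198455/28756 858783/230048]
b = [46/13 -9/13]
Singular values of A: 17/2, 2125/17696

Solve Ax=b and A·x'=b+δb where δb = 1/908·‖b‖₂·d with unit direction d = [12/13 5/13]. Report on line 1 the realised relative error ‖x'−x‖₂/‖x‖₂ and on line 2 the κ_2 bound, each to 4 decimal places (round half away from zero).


σ_max = 17/2, σ_min = 2125/17696
κ = σ_max/σ_min = (17/2)/(2125/17696) = 70.7840
bound on ‖Δx‖/‖x‖: κ·ε = 70.7840·1/908 = 0.0780
solve Ax = b  →  x = [11.9641 21.9327]
‖b‖ = 3.6056, ‖x‖ = 24.9837
with δb = [0.0037 0.0015], A·Δx = δb → ‖Δx‖ = 0.0331
dividing the unrounded norms, ‖Δx‖/‖x‖ = 0.0013
realised/bound (from unrounded values) ≈ 0.0170

0.0013
0.0780


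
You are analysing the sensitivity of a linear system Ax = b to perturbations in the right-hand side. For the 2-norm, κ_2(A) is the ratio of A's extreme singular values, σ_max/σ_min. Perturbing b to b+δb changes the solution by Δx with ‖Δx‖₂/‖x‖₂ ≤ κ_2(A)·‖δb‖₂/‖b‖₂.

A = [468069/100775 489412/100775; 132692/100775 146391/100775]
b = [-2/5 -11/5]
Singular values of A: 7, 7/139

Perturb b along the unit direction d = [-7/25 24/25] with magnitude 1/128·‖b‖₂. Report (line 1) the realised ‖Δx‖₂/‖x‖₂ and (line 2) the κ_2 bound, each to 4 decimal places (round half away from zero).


0.0087
1.0859

from the listed singular values, σ₁ = 7, σ_n = 7/139
κ_2(A) = 7 / (7/139) = 139.0000
bound on ‖Δx‖/‖x‖: κ·ε = 139.0000·1/128 = 1.0859
solve Ax = b  →  x = [28.6601 -27.4926]
‖b‖₂ = 2.2361 and ‖x‖₂ = 39.7145
δb = ε·‖b‖·d = [-0.0049 0.0168]; solving A·Δx = δb gives ‖Δx‖ = 0.3469
relative error = 0.0087
tightness: 0.0087 against a bound of 1.0859 (unrounded ratio ≈ 0.0080)


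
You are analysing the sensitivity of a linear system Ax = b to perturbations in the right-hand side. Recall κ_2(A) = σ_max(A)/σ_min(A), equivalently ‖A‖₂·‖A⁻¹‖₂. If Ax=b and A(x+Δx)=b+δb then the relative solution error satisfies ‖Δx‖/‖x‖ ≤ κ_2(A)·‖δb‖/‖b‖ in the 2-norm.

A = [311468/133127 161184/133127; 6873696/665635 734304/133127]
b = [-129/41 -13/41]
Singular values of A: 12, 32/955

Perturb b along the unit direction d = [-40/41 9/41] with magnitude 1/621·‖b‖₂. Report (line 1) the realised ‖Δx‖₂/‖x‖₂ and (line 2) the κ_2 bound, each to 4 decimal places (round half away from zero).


0.0017
0.5767

σ_max = 12, σ_min = 32/955
κ_2(A) = 12 / (32/955) = 358.1250
worst-case relative error ≤ 358.1250 × 1/621 = 0.5767
solve Ax = b  →  x = [-42.2059 78.9589]
‖b‖₂ = 3.1623 and ‖x‖₂ = 89.5313
re-solving with b+δb shifts x by Δx of norm 0.1520
realised ‖Δx‖/‖x‖ = 0.0017
realised/bound (from unrounded values) ≈ 0.0029


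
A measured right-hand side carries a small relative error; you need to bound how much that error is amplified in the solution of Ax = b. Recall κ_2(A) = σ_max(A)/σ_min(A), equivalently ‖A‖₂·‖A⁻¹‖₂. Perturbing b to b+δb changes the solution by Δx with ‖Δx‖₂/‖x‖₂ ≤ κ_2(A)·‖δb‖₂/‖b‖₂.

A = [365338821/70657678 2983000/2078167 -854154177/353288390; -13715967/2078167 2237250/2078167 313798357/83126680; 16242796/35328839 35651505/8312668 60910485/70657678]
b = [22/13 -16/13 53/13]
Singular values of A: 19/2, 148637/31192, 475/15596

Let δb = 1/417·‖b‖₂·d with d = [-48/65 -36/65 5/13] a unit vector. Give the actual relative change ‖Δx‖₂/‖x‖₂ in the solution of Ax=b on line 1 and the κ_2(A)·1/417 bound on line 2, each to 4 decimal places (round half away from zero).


0.0110
0.7480

from the listed singular values, σ₁ = 19/2, σ_n = 475/15596
condition number: (19/2) ÷ (475/15596) = 311.9200
bound on ‖Δx‖/‖x‖: κ·ε = 311.9200·1/417 = 0.7480
solve Ax = b  →  x = [15.3468 -6.3885 28.3278]
2-norm of b is 4.5826; of x, 32.8451
with δb = [-0.0081 -0.0061 0.0042], A·Δx = δb → ‖Δx‖ = 0.3608
realised ‖Δx‖/‖x‖ = 0.0110
tightness: 0.0110 against a bound of 0.7480 (unrounded ratio ≈ 0.0147)


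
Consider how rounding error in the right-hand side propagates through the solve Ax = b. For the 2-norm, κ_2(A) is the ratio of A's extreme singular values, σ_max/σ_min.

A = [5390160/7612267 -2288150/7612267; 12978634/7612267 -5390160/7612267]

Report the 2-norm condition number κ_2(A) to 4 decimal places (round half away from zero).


M = AᵀA = [1168631747524/342879342481 -486925493760/342879342481; -486925493760/342879342481 202896184900/342879342481]. tr(M)=8115549896/2028871849, det(M)=250000/2028871849
solving λ² − 8115549896/2028871849·λ + 250000/2028871849 = 0 gives λ = 4, 62500/2028871849
σ_max=√4=2, σ_min=√(62500/2028871849)=(250/45043) → κ = 360.3440

360.3440


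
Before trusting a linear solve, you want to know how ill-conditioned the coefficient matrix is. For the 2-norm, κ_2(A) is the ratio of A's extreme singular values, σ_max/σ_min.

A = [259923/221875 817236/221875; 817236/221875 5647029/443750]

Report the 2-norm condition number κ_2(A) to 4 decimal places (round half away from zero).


form AᵀA = [1176695433/78765625 4031833806/78765625; 4031833806/78765625 55296696393/315062500] with trace 19201113/100820 and determinant 22667121/12602500
eigenvalues of AᵀA: λ = (tr ± √(tr²−4·det))/2 = 4761/25, 4761/504100
σ_max=√(4761/25)=(69/5), σ_min=√(4761/504100)=(69/710) → κ = 142.0000

142.0000


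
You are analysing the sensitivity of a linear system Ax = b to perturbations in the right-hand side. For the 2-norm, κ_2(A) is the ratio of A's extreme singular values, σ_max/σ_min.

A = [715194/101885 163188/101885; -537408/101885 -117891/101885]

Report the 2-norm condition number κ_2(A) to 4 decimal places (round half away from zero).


M = AᵀA = [32012392644/415222129 7202665800/415222129; 7202665800/415222129 1621144449/415222129]. tr(M)=20008053/247009, det(M)=26244/247009
solving λ² − 20008053/247009·λ + 26244/247009 = 0 gives λ = 81, 324/247009
so κ_2 = √(81 / (324/247009)) = 248.5000

248.5000


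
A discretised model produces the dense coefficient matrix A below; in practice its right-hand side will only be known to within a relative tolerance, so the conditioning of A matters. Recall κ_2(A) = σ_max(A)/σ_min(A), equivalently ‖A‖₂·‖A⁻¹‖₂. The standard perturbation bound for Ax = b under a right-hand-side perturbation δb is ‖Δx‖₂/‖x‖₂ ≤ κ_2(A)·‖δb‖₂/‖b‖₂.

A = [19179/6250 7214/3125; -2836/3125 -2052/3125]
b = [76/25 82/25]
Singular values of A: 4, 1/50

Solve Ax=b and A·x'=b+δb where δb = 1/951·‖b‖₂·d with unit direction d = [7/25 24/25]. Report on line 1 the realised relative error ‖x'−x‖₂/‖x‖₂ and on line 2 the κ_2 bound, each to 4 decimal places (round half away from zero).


0.0012
0.2103

largest singular value 4, smallest 1/50
κ_2(A) = 4 / (1/50) = 200.0000
perturbation bound = 200.0000·1/951 = 0.2103
solve Ax = b  →  x = [-119.6000 160.3000]
‖b‖₂ = 4.4721 and ‖x‖₂ = 200.0006
Δx = A⁻¹·δb where δb = 1/951·4.4721·d; ‖Δx‖ = 0.2351
realised ‖Δx‖/‖x‖ = 0.0012
realised/bound (from unrounded values) ≈ 0.0056


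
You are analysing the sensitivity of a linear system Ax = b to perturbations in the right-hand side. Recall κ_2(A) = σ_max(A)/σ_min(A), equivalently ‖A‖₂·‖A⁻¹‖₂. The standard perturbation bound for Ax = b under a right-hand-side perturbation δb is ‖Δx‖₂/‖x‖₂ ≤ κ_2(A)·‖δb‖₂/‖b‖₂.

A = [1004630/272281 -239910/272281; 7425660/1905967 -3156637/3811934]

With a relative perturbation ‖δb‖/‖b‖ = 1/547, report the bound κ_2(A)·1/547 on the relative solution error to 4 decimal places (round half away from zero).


AᵀA = [124370055700/4319512729 -27978686010/4319512729; -27978686010/4319512729 25262177809/17278050916]; tr = 310971089/10278436, det = 366025/2569609
char-poly roots: 121/4 and 12100/2569609
so κ_2 = √((121/4) / (12100/2569609)) = 80.1500
worst-case relative error ≤ 80.1500 × 1/547 = 0.1465

0.1465


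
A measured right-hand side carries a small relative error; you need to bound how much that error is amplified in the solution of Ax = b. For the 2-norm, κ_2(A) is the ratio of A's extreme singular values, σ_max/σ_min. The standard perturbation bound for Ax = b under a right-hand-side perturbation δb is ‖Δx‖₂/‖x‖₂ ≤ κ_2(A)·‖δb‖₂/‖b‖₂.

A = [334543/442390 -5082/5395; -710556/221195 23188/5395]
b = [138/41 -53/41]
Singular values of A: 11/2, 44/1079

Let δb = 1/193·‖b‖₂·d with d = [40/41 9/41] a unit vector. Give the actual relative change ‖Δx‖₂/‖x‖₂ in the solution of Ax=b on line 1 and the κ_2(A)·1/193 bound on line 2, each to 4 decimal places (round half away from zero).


0.0062
0.6988

σ_max = 11/2, σ_min = 44/1079
condition number: (11/2) ÷ (44/1079) = 134.8750
bound on ‖Δx‖/‖x‖: κ·ε = 134.8750·1/193 = 0.6988
solve Ax = b  →  x = [59.0727 43.8500]
2-norm of b is 3.6056; of x, 73.5691
Δx = A⁻¹·δb where δb = 1/193·3.6056·d; ‖Δx‖ = 0.4581
dividing the unrounded norms, ‖Δx‖/‖x‖ = 0.0062
so the bound overstates the realised error by a factor of ≈ 112.2242 (computed from the unrounded values)


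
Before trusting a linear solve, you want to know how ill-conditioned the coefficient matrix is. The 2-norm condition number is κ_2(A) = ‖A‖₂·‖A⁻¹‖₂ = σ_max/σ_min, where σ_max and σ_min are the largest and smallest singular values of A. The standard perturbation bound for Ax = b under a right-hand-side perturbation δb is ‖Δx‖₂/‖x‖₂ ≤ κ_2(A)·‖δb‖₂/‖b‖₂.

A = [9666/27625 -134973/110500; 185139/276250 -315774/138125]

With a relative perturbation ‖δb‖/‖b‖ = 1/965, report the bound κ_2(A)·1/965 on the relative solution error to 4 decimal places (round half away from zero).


0.4041

AᵀA = [150932889/264062500 -258720399/132031250; -258720399/132031250 7096381569/1056250000]; tr = 12320181/1690000, det = 59049/169000000
solving λ² − 12320181/1690000·λ + 59049/169000000 = 0 gives λ = 729/100, 81/1690000
κ = σ_max/σ_min = (27/10)/(9/1300) = 390.0000
worst-case relative error ≤ 390.0000 × 1/965 = 0.4041


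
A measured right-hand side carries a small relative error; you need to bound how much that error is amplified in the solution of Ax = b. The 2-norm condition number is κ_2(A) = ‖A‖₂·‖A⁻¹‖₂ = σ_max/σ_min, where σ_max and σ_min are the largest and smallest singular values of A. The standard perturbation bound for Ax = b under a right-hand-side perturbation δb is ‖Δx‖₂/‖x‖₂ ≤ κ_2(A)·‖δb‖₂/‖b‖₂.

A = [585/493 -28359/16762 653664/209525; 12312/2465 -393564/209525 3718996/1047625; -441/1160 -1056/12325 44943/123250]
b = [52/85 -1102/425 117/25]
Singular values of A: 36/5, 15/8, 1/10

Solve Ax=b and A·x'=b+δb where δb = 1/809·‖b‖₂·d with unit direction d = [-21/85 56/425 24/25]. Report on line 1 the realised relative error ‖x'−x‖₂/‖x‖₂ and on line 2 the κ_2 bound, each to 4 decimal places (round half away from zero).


from the listed singular values, σ₁ = 36/5, σ_n = 1/10
κ = σ_max/σ_min = (36/5)/(1/10) = 72.0000
bound on ‖Δx‖/‖x‖: κ·ε = 72.0000·1/809 = 0.0890
solve Ax = b  →  x = [-1.3502 34.8695 19.6197]
‖b‖ = 5.3852, ‖x‖ = 40.0330
δb = ε·‖b‖·d = [-0.0016 0.0009 0.0064]; solving A·Δx = δb gives ‖Δx‖ = 0.0666
dividing the unrounded norms, ‖Δx‖/‖x‖ = 0.0017
so the bound overstates the realised error by a factor of ≈ 53.5243 (computed from the unrounded values)

0.0017
0.0890


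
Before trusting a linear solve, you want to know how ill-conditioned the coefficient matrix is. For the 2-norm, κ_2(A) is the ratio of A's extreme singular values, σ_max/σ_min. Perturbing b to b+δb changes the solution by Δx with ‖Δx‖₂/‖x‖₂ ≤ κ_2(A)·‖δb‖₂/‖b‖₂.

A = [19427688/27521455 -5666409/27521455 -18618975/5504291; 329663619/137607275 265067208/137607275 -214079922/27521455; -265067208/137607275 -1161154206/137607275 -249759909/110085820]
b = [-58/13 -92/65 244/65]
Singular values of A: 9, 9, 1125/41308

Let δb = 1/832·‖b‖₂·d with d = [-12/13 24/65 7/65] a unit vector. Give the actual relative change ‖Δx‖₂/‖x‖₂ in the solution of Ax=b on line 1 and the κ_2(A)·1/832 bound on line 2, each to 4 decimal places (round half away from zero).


σ_max = 9, σ_min = 1125/41308
κ_2(A) = 9 / (1125/41308) = 330.4640
worst-case relative error ≤ 330.4640 × 1/832 = 0.3972
solve Ax = b  →  x = [137.3877 -40.5344 32.4572]
‖b‖ = 6.0000, ‖x‖ = 146.8737
with δb = [-0.0067 0.0027 0.0008], A·Δx = δb → ‖Δx‖ = 0.2648
realised ‖Δx‖/‖x‖ = 0.0018
realised/bound (from unrounded values) ≈ 0.0045

0.0018
0.3972


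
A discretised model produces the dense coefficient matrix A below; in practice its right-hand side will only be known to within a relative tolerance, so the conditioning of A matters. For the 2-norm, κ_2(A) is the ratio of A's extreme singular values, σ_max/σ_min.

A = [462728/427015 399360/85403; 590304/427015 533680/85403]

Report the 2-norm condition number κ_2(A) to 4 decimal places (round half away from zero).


form AᵀA = [22503040576/7293672409 99965698560/7293672409; 99965698560/7293672409 444302752000/7293672409] with trace 277695296/4338889 and determinant 409600/4338889
λ_max, λ_min = (277695296/4338889 ± √77107568584790016/18825957754321)/2 = 64, 6400/4338889
κ = σ_max/σ_min = 8/(80/2083) = 208.3000

208.3000


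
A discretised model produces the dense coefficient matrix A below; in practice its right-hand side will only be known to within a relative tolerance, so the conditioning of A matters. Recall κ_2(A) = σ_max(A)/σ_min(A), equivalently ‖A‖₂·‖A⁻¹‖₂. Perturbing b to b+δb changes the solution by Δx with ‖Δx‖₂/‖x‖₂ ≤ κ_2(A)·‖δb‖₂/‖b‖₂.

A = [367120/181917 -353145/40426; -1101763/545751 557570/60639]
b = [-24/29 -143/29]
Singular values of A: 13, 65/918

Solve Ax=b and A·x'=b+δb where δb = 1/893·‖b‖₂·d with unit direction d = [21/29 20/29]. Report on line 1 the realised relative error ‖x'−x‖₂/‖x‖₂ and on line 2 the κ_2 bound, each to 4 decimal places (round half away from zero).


largest singular value 13, smallest 65/918
κ_2(A) = 13 / (65/918) = 183.6000
bound on ‖Δx‖/‖x‖: κ·ε = 183.6000·1/893 = 0.2056
solve Ax = b  →  x = [-55.0638 -12.6259]
‖b‖₂ = 5.0000 and ‖x‖₂ = 56.4928
with δb = [0.0041 0.0039], A·Δx = δb → ‖Δx‖ = 0.0791
dividing the unrounded norms, ‖Δx‖/‖x‖ = 0.0014
tightness: 0.0014 against a bound of 0.2056 (unrounded ratio ≈ 0.0068)

0.0014
0.2056


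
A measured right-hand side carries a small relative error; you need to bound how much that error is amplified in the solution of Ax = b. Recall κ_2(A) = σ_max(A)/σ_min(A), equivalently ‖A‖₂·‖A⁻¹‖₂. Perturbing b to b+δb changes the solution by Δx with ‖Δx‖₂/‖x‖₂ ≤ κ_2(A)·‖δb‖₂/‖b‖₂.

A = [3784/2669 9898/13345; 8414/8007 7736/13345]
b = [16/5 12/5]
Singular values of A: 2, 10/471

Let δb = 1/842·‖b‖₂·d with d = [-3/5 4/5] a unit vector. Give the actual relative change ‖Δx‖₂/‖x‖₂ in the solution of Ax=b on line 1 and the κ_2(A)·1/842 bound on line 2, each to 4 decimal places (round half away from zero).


0.1119
0.1119

largest singular value 2, smallest 10/471
condition number: 2 ÷ (10/471) = 94.2000
worst-case relative error ≤ 94.2000 × 1/842 = 0.1119
solve Ax = b  →  x = [1.7647 0.9412]
‖b‖₂ = 4.0000 and ‖x‖₂ = 2.0000
δb = ε·‖b‖·d = [-0.0029 0.0038]; solving A·Δx = δb gives ‖Δx‖ = 0.2238
realised ‖Δx‖/‖x‖ = 0.1119
realised/bound = 1 exactly: the bound is attained for this b and d


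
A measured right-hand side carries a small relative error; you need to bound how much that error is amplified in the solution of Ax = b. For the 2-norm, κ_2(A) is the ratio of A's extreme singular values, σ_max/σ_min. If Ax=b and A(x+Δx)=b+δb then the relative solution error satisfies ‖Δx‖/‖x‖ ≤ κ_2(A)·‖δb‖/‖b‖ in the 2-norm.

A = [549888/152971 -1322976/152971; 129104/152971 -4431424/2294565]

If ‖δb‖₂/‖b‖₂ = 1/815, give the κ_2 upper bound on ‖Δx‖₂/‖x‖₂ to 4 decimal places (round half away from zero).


0.3169

form AᵀA = [189794560/13920361 -6831911936/208805415; -6831911936/208805415 245953156096/3132081225] with trace 1708029184/18533025 and determinant 262144/2059225
eigenvalues of AᵀA: λ = (tr ± √(tr²−4·det))/2 = 2304/25, 1024/741321
so κ_2 = √((2304/25) / (1024/741321)) = 258.3000
perturbation bound = 258.3000·1/815 = 0.3169


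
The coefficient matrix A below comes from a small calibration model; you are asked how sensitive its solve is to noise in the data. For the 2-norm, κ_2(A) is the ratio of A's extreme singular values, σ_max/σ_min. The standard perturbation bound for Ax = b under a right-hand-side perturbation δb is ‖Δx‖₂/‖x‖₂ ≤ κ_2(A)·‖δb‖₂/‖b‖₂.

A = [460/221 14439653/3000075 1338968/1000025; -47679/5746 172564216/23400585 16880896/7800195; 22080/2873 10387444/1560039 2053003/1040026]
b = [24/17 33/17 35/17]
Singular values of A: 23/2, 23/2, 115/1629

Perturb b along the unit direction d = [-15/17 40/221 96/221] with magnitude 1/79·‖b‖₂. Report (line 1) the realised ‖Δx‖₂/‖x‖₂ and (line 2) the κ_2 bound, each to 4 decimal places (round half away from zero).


2.0620
2.0620

largest singular value 23/2, smallest 115/1629
κ = σ_max/σ_min = (23/2)/(115/1629) = 162.9000
bound on ‖Δx‖/‖x‖: κ·ε = 162.9000·1/79 = 2.0620
solve Ax = b  →  x = [0.0201 0.2633 0.0768]
‖b‖ = 3.1623, ‖x‖ = 0.2750
Δx = A⁻¹·δb where δb = 1/79·3.1623·d; ‖Δx‖ = 0.5670
dividing the unrounded norms, ‖Δx‖/‖x‖ = 2.0620
tightness: 2.0620 against a bound of 2.0620; the bound is attained (ratio 1)
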